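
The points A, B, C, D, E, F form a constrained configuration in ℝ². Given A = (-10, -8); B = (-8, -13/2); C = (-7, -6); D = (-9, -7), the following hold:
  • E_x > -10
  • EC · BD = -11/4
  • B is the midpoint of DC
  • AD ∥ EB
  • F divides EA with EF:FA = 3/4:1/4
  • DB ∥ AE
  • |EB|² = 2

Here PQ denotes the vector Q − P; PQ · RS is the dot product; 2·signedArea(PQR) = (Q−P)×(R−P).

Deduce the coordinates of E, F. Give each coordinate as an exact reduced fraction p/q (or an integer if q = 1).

1. E_x = -9  [AD ∥ EB ∩ DB ∥ AE]
2. E_y = -15/2  [AD ∥ EB ∩ DB ∥ AE]
   → E = (-9, -15/2)
3. F_x = -39/4  [F divides EA with EF:FA = 3/4:1/4]
4. F_y = -63/8  [F divides EA with EF:FA = 3/4:1/4]
   → F = (-39/4, -63/8)

E = (-9, -15/2)
F = (-39/4, -63/8)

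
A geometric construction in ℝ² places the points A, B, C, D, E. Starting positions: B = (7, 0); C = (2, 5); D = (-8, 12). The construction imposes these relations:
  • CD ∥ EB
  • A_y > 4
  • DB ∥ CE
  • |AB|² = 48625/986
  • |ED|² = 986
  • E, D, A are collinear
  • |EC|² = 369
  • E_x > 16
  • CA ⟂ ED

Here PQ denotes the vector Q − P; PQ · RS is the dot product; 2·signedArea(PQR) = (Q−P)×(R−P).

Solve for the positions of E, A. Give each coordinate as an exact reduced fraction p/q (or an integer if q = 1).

A = (1687/986, 4555/986)
E = (17, -7)

1. E_x = 17  [CD ∥ EB ∩ DB ∥ CE]
2. E_y = -7  [CD ∥ EB ∩ DB ∥ CE]
   → E = (17, -7)
3. A_x = 1687/986  [E, D, A are collinear ∩ CA ⟂ ED]
4. A_y = 4555/986  [E, D, A are collinear ∩ CA ⟂ ED]
   → A = (1687/986, 4555/986)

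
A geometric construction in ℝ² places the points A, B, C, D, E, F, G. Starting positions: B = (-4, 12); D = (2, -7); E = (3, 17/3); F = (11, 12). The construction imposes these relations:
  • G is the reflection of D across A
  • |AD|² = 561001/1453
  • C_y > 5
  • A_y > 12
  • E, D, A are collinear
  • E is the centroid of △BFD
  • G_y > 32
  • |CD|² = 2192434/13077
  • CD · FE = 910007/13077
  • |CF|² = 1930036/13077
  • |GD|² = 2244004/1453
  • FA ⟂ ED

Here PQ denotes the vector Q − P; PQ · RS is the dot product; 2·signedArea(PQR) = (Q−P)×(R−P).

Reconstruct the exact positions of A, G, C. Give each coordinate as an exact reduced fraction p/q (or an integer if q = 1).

A = (5153/1453, 18291/1453)
C = (749/1453, 25556/4359)
G = (7400/1453, 46753/1453)

1. A_x = 5153/1453  [E, D, A are collinear ∩ FA ⟂ ED]
2. A_y = 18291/1453  [E, D, A are collinear ∩ FA ⟂ ED]
   → A = (5153/1453, 18291/1453)
3. G_x = 7400/1453  [G is the reflection of D across A]
4. G_y = 46753/1453  [G is the reflection of D across A]
   → G = (7400/1453, 46753/1453)
5. C_x = 749/1453  [line 8·x + 19/3·y + -539492/13077 = 0 ∩ |CD|² = 2192434/13077]
6. C_y = 25556/4359  [line 8·x + 19/3·y + -539492/13077 = 0 ∩ |CD|² = 2192434/13077]
   → C = (749/1453, 25556/4359)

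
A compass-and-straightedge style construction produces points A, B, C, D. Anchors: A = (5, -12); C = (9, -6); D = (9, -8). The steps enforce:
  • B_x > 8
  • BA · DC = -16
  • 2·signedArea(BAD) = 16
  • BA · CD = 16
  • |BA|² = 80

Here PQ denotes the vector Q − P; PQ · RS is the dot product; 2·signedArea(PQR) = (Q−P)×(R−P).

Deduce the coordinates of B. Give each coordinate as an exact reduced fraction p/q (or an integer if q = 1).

B = (9, -4)

1. B_x = 9  [BA · DC = -16 ∩ 2·signedArea(BAD) = 16]
2. B_y = -4  [BA · DC = -16 ∩ 2·signedArea(BAD) = 16]
   → B = (9, -4)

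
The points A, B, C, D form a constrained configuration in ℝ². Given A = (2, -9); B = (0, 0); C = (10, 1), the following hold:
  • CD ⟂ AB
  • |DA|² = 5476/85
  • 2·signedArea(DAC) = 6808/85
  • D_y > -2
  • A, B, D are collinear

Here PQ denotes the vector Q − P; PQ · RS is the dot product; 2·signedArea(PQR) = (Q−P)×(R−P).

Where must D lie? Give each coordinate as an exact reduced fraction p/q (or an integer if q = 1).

1. D_x = 22/85  [A, B, D are collinear ∩ CD ⟂ AB]
2. D_y = -99/85  [A, B, D are collinear ∩ CD ⟂ AB]
   → D = (22/85, -99/85)

D = (22/85, -99/85)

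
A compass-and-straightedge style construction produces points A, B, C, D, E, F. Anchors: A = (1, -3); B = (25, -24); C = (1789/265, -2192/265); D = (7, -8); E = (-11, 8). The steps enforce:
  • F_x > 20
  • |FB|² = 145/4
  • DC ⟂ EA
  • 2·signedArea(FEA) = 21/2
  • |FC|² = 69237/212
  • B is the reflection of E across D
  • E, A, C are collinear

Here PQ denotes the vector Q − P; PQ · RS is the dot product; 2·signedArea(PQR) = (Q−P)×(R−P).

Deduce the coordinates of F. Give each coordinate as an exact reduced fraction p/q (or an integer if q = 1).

F = (41/2, -20)

1. F_x = 41/2  [line 11·x + 12·y + 29/2 = 0 ∩ |FC|² = 69237/212]
2. F_y = -20  [line 11·x + 12·y + 29/2 = 0 ∩ |FC|² = 69237/212]
   → F = (41/2, -20)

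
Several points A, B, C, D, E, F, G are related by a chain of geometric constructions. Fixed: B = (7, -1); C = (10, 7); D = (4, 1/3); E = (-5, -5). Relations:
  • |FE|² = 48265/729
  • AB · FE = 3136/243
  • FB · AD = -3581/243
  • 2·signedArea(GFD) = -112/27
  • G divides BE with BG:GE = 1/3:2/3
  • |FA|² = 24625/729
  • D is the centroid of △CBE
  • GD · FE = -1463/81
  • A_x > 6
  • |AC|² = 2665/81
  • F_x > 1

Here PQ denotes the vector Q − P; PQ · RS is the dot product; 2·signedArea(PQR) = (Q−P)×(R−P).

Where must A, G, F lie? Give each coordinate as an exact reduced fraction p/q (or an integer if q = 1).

A = (7, 19/9)
F = (2, -23/27)
G = (3, -7/3)

1. G_x = 3  [G divides BE with BG:GE = 1/3:2/3]
2. G_y = -7/3  [G divides BE with BG:GE = 1/3:2/3]
   → G = (3, -7/3)
3. F_x = 2  [2·signedArea(GFD) = -112/27 ∩ GD · FE = -1463/81]
4. F_y = -23/27  [2·signedArea(GFD) = -112/27 ∩ GD · FE = -1463/81]
   → F = (2, -23/27)
5. A_x = 7  [AB · FE = 3136/243 ∩ FB · AD = -3581/243]
6. A_y = 19/9  [AB · FE = 3136/243 ∩ FB · AD = -3581/243]
   → A = (7, 19/9)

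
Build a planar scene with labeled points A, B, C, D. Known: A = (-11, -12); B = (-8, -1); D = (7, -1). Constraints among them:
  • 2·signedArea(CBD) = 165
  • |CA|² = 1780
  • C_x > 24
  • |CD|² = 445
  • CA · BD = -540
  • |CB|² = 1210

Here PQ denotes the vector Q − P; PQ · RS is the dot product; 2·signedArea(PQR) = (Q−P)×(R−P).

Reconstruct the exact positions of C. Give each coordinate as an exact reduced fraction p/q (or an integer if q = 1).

C = (25, 10)

1. C_x = 25  [2·signedArea(CBD) = 165 ∩ CA · BD = -540]
2. C_y = 10  [2·signedArea(CBD) = 165 ∩ CA · BD = -540]
   → C = (25, 10)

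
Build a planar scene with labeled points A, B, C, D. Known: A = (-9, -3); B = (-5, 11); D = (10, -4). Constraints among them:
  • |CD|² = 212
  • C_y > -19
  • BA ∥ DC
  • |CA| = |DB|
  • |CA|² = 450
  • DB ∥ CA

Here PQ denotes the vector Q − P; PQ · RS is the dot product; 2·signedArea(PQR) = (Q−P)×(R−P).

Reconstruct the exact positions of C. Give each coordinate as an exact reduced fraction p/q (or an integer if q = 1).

1. C_x = 6  [DB ∥ CA ∩ BA ∥ DC]
2. C_y = -18  [DB ∥ CA ∩ BA ∥ DC]
   → C = (6, -18)

C = (6, -18)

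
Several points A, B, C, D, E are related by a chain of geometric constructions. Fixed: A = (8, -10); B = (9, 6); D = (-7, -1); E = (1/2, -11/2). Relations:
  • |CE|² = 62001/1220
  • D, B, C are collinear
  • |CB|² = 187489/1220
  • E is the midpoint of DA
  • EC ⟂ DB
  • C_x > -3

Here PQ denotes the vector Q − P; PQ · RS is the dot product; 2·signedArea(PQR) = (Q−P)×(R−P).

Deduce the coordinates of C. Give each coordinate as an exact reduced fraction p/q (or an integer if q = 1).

C = (-719/305, 629/610)

1. C_x = -719/305  [D, B, C are collinear ∩ EC ⟂ DB]
2. C_y = 629/610  [D, B, C are collinear ∩ EC ⟂ DB]
   → C = (-719/305, 629/610)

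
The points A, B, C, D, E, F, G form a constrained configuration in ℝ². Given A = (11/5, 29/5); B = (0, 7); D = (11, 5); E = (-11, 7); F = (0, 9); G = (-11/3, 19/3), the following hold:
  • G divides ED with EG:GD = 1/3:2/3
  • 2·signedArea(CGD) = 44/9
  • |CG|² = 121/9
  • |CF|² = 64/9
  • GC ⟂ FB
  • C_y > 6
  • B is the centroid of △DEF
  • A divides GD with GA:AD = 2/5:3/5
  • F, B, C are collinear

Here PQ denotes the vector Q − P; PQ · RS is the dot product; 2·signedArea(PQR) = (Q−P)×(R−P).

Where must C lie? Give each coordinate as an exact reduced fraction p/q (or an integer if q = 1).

1. C_x = 0  [F, B, C are collinear ∩ GC ⟂ FB]
2. C_y = 19/3  [F, B, C are collinear ∩ GC ⟂ FB]
   → C = (0, 19/3)

C = (0, 19/3)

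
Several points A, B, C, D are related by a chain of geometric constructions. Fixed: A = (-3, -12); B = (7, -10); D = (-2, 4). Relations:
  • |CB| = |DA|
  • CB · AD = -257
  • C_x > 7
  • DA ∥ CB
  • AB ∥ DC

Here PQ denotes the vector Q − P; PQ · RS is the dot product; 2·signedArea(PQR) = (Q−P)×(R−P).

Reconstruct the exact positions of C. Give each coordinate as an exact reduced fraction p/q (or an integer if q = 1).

1. C_x = 8  [DA ∥ CB ∩ AB ∥ DC]
2. C_y = 6  [DA ∥ CB ∩ AB ∥ DC]
   → C = (8, 6)

C = (8, 6)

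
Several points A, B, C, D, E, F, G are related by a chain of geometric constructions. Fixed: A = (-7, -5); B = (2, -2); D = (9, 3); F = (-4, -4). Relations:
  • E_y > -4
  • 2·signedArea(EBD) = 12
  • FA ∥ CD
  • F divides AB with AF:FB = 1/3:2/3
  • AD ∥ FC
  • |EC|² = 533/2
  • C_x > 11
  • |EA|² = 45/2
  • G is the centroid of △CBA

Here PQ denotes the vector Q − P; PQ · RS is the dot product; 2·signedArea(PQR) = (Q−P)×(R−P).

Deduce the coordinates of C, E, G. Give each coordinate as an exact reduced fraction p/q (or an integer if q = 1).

1. C_x = 12  [FA ∥ CD ∩ AD ∥ FC]
2. C_y = 4  [FA ∥ CD ∩ AD ∥ FC]
   → C = (12, 4)
3. E_x = -5/2  [line -5·x + 7·y + 12 = 0 ∩ |EA|² = 45/2]
4. E_y = -7/2  [line -5·x + 7·y + 12 = 0 ∩ |EA|² = 45/2]
   → E = (-5/2, -7/2)
5. G_x = 7/3  [G is the centroid of △CBA]
6. G_y = -1  [G is the centroid of △CBA]
   → G = (7/3, -1)

C = (12, 4)
E = (-5/2, -7/2)
G = (7/3, -1)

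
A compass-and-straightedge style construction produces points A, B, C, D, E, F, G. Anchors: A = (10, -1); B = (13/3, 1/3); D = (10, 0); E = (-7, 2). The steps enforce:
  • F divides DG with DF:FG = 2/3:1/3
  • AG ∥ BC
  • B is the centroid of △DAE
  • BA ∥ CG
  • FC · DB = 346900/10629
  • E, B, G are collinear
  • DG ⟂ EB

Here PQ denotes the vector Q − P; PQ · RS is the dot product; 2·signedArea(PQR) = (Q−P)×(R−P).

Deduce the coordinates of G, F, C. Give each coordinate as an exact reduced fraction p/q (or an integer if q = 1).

C = (15098/3543, 2990/3543)
F = (35260/3543, -1156/3543)
G = (11725/1181, -578/1181)

1. G_x = 11725/1181  [E, B, G are collinear ∩ DG ⟂ EB]
2. G_y = -578/1181  [E, B, G are collinear ∩ DG ⟂ EB]
   → G = (11725/1181, -578/1181)
3. F_x = 35260/3543  [F divides DG with DF:FG = 2/3:1/3]
4. F_y = -1156/3543  [F divides DG with DF:FG = 2/3:1/3]
   → F = (35260/3543, -1156/3543)
5. C_x = 15098/3543  [BA ∥ CG ∩ AG ∥ BC]
6. C_y = 2990/3543  [BA ∥ CG ∩ AG ∥ BC]
   → C = (15098/3543, 2990/3543)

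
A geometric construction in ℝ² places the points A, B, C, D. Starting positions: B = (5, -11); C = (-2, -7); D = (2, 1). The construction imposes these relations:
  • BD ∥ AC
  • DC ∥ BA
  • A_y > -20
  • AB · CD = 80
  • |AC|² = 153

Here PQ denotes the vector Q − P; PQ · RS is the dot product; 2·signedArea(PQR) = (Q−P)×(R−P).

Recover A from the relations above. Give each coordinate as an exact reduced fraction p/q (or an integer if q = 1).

1. A_x = 1  [BD ∥ AC ∩ DC ∥ BA]
2. A_y = -19  [BD ∥ AC ∩ DC ∥ BA]
   → A = (1, -19)

A = (1, -19)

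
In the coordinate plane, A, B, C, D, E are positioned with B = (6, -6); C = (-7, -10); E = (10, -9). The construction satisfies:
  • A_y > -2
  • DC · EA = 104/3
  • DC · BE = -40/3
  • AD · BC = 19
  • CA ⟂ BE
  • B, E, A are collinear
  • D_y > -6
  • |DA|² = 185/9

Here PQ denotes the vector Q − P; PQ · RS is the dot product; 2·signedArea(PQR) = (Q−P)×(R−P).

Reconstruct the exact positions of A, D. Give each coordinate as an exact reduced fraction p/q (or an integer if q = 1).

A = (-2/5, -6/5)
D = (-7/15, -86/15)

1. A_x = -2/5  [B, E, A are collinear ∩ CA ⟂ BE]
2. A_y = -6/5  [B, E, A are collinear ∩ CA ⟂ BE]
   → A = (-2/5, -6/5)
3. D_x = -7/15  [DC · BE = -40/3 ∩ AD · BC = 19]
4. D_y = -86/15  [DC · BE = -40/3 ∩ AD · BC = 19]
   → D = (-7/15, -86/15)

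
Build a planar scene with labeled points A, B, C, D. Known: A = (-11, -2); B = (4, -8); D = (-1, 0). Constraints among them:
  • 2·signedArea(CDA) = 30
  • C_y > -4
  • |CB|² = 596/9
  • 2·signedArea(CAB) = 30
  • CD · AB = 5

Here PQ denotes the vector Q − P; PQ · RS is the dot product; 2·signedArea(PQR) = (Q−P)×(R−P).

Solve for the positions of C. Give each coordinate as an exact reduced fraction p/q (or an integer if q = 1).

1. C_x = -8/3  [2·signedArea(CDA) = 30 ∩ 2·signedArea(CAB) = 30]
2. C_y = -10/3  [2·signedArea(CDA) = 30 ∩ 2·signedArea(CAB) = 30]
   → C = (-8/3, -10/3)

C = (-8/3, -10/3)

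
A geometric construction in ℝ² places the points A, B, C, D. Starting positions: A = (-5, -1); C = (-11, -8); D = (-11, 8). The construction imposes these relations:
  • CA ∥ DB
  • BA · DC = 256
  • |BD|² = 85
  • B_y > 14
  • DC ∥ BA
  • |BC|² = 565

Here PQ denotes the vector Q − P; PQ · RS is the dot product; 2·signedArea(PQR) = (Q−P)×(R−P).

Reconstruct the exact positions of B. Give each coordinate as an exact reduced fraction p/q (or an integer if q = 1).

1. B_x = -5  [DC ∥ BA ∩ CA ∥ DB]
2. B_y = 15  [DC ∥ BA ∩ CA ∥ DB]
   → B = (-5, 15)

B = (-5, 15)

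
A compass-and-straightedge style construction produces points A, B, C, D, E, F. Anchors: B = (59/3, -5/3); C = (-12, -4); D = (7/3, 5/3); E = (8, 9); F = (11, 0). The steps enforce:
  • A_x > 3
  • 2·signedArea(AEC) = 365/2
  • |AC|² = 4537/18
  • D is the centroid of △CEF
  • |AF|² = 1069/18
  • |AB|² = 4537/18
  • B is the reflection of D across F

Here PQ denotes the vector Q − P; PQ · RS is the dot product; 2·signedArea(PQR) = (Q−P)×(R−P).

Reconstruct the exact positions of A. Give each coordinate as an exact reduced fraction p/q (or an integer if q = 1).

A = (23/6, -17/6)

1. A_x = 23/6  [line 13·x + -20·y + -213/2 = 0 ∩ |AC|² = 4537/18]
2. A_y = -17/6  [line 13·x + -20·y + -213/2 = 0 ∩ |AC|² = 4537/18]
   → A = (23/6, -17/6)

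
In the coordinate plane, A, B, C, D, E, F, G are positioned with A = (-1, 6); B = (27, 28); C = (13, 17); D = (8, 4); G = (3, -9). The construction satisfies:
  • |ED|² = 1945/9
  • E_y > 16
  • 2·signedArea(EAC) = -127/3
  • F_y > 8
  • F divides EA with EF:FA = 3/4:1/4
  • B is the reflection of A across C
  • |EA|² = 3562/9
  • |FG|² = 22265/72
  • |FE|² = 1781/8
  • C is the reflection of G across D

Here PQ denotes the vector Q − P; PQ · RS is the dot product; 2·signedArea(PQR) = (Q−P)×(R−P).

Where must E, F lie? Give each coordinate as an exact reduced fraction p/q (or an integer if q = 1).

E = (16, 49/3)
F = (13/4, 103/12)

1. E_x = 16  [line -11·x + 14·y + -158/3 = 0 ∩ |EA|² = 3562/9]
2. E_y = 49/3  [line -11·x + 14·y + -158/3 = 0 ∩ |EA|² = 3562/9]
   → E = (16, 49/3)
3. F_x = 13/4  [F divides EA with EF:FA = 3/4:1/4]
4. F_y = 103/12  [F divides EA with EF:FA = 3/4:1/4]
   → F = (13/4, 103/12)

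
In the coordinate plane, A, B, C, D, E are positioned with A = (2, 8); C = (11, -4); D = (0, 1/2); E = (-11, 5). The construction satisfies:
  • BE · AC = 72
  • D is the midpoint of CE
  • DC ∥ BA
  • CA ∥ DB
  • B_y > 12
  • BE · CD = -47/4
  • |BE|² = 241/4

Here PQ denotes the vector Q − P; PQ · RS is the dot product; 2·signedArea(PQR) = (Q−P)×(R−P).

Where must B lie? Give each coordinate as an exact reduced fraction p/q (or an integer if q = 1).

B = (-9, 25/2)

1. B_x = -9  [DC ∥ BA ∩ CA ∥ DB]
2. B_y = 25/2  [DC ∥ BA ∩ CA ∥ DB]
   → B = (-9, 25/2)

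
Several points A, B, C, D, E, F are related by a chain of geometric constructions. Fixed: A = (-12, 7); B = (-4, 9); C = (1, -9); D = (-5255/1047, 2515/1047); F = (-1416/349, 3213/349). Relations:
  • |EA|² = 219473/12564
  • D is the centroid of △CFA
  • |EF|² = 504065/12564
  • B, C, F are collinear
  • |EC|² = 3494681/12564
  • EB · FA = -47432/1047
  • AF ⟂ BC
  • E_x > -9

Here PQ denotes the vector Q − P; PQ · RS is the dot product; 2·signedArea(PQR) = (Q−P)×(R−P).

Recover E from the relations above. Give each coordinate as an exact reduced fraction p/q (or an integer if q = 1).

1. E_x = -17819/2094  [line 2772/349·x + 770/349·y + 59906/1047 = 0 ∩ |EF|² = 504065/12564]
2. E_y = 4922/1047  [line 2772/349·x + 770/349·y + 59906/1047 = 0 ∩ |EF|² = 504065/12564]
   → E = (-17819/2094, 4922/1047)

E = (-17819/2094, 4922/1047)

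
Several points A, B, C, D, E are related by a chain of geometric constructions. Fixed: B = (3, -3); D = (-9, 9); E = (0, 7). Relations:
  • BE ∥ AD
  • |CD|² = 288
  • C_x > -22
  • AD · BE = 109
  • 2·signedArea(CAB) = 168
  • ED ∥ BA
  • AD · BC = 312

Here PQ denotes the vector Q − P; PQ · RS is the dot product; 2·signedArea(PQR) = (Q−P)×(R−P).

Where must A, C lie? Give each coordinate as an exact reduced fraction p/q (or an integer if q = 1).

A = (-6, -1)
C = (-21, 21)

1. A_x = -6  [BE ∥ AD ∩ ED ∥ BA]
2. A_y = -1  [BE ∥ AD ∩ ED ∥ BA]
   → A = (-6, -1)
3. C_x = -21  [2·signedArea(CAB) = 168 ∩ AD · BC = 312]
4. C_y = 21  [2·signedArea(CAB) = 168 ∩ AD · BC = 312]
   → C = (-21, 21)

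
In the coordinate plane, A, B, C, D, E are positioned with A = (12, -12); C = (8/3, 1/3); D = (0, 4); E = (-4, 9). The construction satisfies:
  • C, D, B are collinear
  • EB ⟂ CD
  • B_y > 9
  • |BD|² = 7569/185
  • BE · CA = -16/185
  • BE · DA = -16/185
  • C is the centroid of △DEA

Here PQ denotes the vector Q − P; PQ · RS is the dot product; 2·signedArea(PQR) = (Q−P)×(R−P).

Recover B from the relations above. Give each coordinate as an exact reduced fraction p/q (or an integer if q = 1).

B = (-696/185, 1697/185)

1. B_x = -696/185  [C, D, B are collinear ∩ EB ⟂ CD]
2. B_y = 1697/185  [C, D, B are collinear ∩ EB ⟂ CD]
   → B = (-696/185, 1697/185)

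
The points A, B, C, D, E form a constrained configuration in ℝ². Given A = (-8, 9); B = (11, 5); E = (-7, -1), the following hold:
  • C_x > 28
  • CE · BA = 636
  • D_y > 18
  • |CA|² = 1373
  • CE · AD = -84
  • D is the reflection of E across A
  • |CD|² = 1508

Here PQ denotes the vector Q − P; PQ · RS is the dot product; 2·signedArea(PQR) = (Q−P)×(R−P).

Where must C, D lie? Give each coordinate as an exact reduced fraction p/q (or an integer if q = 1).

1. C_x = 29  [line 19·x + -4·y + -507 = 0 ∩ |CA|² = 1373]
2. C_y = 11  [line 19·x + -4·y + -507 = 0 ∩ |CA|² = 1373]
   → C = (29, 11)
3. D_x = -9  [D is the reflection of E across A]
4. D_y = 19  [D is the reflection of E across A]
   → D = (-9, 19)

C = (29, 11)
D = (-9, 19)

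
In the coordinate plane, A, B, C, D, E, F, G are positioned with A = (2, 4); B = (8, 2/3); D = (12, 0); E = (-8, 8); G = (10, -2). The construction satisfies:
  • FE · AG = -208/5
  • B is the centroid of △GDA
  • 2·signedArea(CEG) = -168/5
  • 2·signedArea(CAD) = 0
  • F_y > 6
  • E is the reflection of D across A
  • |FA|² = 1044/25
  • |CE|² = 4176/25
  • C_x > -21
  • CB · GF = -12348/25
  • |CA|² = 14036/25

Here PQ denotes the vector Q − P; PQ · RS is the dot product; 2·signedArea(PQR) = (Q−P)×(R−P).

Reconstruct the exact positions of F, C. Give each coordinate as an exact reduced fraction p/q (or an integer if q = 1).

1. C_x = -20  [2·signedArea(CAD) = 0 ∩ 2·signedArea(CEG) = -168/5]
2. C_y = 64/5  [2·signedArea(CAD) = 0 ∩ 2·signedArea(CEG) = -168/5]
   → C = (-20, 64/5)
3. F_x = -4  [FE · AG = -208/5 ∩ CB · GF = -12348/25]
4. F_y = 32/5  [FE · AG = -208/5 ∩ CB · GF = -12348/25]
   → F = (-4, 32/5)

C = (-20, 64/5)
F = (-4, 32/5)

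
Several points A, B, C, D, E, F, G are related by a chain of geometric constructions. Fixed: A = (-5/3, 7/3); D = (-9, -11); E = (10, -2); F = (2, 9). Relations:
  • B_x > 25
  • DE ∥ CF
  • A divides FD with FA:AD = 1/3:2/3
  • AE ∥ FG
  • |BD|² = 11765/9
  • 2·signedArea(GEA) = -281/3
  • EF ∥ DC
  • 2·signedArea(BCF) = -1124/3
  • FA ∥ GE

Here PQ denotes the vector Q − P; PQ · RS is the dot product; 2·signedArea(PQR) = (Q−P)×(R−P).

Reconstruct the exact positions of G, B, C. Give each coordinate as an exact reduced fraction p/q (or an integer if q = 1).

1. G_x = 41/3  [FA ∥ GE ∩ AE ∥ FG]
2. G_y = 14/3  [FA ∥ GE ∩ AE ∥ FG]
   → G = (41/3, 14/3)
3. C_x = -17  [DE ∥ CF ∩ EF ∥ DC]
4. C_y = 0  [DE ∥ CF ∩ EF ∥ DC]
   → C = (-17, 0)
5. B_x = 76/3  [line -9·x + 19·y + 665/3 = 0 ∩ |BD|² = 11765/9]
6. B_y = 1/3  [line -9·x + 19·y + 665/3 = 0 ∩ |BD|² = 11765/9]
   → B = (76/3, 1/3)

B = (76/3, 1/3)
C = (-17, 0)
G = (41/3, 14/3)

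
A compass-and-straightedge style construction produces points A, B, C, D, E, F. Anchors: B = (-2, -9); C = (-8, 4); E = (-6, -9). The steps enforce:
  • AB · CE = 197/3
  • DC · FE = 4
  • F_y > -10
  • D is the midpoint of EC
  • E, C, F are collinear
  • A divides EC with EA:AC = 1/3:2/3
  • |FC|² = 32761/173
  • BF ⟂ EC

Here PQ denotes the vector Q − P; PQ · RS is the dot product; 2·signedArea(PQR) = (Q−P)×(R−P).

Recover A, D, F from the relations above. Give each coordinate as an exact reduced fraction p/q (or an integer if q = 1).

A = (-20/3, -14/3)
D = (-7, -5/2)
F = (-1022/173, -1661/173)

1. A_x = -20/3  [A divides EC with EA:AC = 1/3:2/3]
2. A_y = -14/3  [A divides EC with EA:AC = 1/3:2/3]
   → A = (-20/3, -14/3)
3. D_x = -7  [D is the midpoint of EC]
4. D_y = -5/2  [D is the midpoint of EC]
   → D = (-7, -5/2)
5. F_x = -1022/173  [E, C, F are collinear ∩ BF ⟂ EC]
6. F_y = -1661/173  [E, C, F are collinear ∩ BF ⟂ EC]
   → F = (-1022/173, -1661/173)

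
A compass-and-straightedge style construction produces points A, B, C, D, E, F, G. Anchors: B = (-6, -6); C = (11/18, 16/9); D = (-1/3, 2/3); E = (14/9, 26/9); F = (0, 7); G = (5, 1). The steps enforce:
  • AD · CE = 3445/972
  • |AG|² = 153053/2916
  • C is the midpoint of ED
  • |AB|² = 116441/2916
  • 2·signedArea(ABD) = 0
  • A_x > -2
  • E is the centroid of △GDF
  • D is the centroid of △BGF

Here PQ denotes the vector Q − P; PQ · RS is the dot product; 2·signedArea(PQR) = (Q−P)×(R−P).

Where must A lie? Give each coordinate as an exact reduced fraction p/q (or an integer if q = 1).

A = (-103/54, -32/27)

1. A_x = -103/54  [2·signedArea(ABD) = 0 ∩ AD · CE = 3445/972]
2. A_y = -32/27  [2·signedArea(ABD) = 0 ∩ AD · CE = 3445/972]
   → A = (-103/54, -32/27)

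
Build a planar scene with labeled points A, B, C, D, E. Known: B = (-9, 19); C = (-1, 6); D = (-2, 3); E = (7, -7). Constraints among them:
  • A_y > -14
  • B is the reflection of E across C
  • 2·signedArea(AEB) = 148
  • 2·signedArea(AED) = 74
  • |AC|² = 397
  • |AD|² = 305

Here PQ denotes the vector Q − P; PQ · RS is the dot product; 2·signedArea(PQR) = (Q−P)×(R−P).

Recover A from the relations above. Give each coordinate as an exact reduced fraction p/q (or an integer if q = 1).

A = (5, -13)

1. A_x = 5  [2·signedArea(AEB) = 148 ∩ 2·signedArea(AED) = 74]
2. A_y = -13  [2·signedArea(AEB) = 148 ∩ 2·signedArea(AED) = 74]
   → A = (5, -13)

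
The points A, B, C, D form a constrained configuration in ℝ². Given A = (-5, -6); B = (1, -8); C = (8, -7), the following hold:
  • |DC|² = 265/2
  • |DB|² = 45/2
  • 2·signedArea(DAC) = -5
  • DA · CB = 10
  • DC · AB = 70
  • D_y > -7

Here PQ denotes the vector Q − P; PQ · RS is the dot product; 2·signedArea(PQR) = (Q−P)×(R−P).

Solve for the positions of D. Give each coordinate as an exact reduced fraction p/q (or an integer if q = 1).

D = (-7/2, -13/2)

1. D_x = -7/2  [2·signedArea(DAC) = -5 ∩ DA · CB = 10]
2. D_y = -13/2  [2·signedArea(DAC) = -5 ∩ DA · CB = 10]
   → D = (-7/2, -13/2)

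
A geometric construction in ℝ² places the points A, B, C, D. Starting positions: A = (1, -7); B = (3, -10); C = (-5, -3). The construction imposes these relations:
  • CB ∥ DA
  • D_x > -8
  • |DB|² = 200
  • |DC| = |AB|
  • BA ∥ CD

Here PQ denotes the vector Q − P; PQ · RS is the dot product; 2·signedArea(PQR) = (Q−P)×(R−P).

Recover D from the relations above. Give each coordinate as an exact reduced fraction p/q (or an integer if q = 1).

1. D_x = -7  [CB ∥ DA ∩ BA ∥ CD]
2. D_y = 0  [CB ∥ DA ∩ BA ∥ CD]
   → D = (-7, 0)

D = (-7, 0)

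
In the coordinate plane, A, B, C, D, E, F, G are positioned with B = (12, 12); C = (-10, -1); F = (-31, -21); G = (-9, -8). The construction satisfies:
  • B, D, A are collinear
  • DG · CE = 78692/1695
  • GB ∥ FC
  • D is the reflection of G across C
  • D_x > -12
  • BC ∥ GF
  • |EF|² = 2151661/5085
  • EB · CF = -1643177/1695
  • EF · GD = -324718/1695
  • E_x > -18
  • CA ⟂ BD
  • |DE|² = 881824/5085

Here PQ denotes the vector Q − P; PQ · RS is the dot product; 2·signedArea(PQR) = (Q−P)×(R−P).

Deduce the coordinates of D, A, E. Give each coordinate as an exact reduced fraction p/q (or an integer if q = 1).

1. D_x = -11  [D is the reflection of G across C]
2. D_y = 6  [D is the reflection of G across C]
   → D = (-11, 6)
3. A_x = -6652/565  [B, D, A are collinear ∩ CA ⟂ BD]
4. A_y = 3276/565  [B, D, A are collinear ∩ CA ⟂ BD]
   → A = (-6652/565, 3276/565)
5. E_x = -9939/565  [EF · GD = -324718/1695 ∩ EB · CF = -1643177/1695]
6. E_y = -9154/1695  [EF · GD = -324718/1695 ∩ EB · CF = -1643177/1695]
   → E = (-9939/565, -9154/1695)

A = (-6652/565, 3276/565)
D = (-11, 6)
E = (-9939/565, -9154/1695)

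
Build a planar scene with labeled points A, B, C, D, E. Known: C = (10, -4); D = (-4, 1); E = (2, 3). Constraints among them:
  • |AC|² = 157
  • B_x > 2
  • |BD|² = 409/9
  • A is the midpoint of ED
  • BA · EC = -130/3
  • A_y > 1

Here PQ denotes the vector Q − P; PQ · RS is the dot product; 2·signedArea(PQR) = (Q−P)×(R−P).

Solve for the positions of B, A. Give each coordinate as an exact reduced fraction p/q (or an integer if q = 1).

A = (-1, 2)
B = (8/3, 0)

1. A_x = -1  [A is the midpoint of ED]
2. A_y = 2  [A is the midpoint of ED]
   → A = (-1, 2)
3. B_x = 8/3  [line -8·x + 7·y + 64/3 = 0 ∩ |BD|² = 409/9]
4. B_y = 0  [line -8·x + 7·y + 64/3 = 0 ∩ |BD|² = 409/9]
   → B = (8/3, 0)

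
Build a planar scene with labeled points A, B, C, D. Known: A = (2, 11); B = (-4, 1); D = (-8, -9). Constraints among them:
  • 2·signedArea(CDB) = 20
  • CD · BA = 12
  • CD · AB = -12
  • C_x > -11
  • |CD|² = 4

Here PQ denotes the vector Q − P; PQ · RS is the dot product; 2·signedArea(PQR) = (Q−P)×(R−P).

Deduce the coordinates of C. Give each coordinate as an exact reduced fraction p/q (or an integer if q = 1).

1. C_x = -10  [CD · AB = -12 ∩ 2·signedArea(CDB) = 20]
2. C_y = -9  [CD · AB = -12 ∩ 2·signedArea(CDB) = 20]
   → C = (-10, -9)

C = (-10, -9)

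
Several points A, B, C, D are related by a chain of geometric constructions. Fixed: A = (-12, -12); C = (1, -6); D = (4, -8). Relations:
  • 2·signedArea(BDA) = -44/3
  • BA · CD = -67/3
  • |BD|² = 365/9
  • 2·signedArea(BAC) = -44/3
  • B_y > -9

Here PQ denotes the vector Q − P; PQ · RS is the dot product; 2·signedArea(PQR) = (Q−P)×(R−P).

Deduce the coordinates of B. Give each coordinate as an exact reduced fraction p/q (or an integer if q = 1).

1. B_x = -7/3  [2·signedArea(BDA) = -44/3 ∩ 2·signedArea(BAC) = -44/3]
2. B_y = -26/3  [2·signedArea(BDA) = -44/3 ∩ 2·signedArea(BAC) = -44/3]
   → B = (-7/3, -26/3)

B = (-7/3, -26/3)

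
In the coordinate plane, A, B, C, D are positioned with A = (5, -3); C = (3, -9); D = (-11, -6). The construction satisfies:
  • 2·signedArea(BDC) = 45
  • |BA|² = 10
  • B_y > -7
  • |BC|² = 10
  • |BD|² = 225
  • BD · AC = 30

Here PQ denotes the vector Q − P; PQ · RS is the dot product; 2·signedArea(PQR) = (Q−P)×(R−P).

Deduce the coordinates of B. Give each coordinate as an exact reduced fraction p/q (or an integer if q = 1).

B = (4, -6)

1. B_x = 4  [BD · AC = 30 ∩ 2·signedArea(BDC) = 45]
2. B_y = -6  [BD · AC = 30 ∩ 2·signedArea(BDC) = 45]
   → B = (4, -6)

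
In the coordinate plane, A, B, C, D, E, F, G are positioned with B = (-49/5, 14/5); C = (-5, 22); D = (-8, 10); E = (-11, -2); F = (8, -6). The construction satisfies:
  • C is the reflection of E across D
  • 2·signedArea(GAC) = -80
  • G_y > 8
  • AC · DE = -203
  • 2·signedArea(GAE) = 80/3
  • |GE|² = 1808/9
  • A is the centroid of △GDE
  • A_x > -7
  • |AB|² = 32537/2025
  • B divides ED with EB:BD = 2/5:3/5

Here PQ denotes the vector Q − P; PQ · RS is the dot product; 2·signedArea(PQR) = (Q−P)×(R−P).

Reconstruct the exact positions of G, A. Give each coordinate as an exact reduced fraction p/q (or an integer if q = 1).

1. A_x = -62/9  [line 3·x + 12·y + -46 = 0 ∩ |AB|² = 32537/2025]
2. A_y = 50/9  [line 3·x + 12·y + -46 = 0 ∩ |AB|² = 32537/2025]
   → A = (-62/9, 50/9)
3. G_x = -5/3  [2·signedArea(GAC) = -80 ∩ A is the centroid of △GDE]
4. G_y = 26/3  [2·signedArea(GAC) = -80 ∩ A is the centroid of △GDE]
   → G = (-5/3, 26/3)

A = (-62/9, 50/9)
G = (-5/3, 26/3)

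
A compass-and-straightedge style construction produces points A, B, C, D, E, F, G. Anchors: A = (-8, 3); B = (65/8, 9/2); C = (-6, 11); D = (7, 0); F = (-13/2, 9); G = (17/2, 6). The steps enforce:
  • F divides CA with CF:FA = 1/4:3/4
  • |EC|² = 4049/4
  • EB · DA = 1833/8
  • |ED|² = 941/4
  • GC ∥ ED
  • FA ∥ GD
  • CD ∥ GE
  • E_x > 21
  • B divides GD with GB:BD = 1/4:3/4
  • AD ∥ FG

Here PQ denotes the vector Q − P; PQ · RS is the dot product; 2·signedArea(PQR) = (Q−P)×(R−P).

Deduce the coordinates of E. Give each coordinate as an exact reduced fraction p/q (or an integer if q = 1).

1. E_x = 43/2  [GC ∥ ED ∩ CD ∥ GE]
2. E_y = -5  [GC ∥ ED ∩ CD ∥ GE]
   → E = (43/2, -5)

E = (43/2, -5)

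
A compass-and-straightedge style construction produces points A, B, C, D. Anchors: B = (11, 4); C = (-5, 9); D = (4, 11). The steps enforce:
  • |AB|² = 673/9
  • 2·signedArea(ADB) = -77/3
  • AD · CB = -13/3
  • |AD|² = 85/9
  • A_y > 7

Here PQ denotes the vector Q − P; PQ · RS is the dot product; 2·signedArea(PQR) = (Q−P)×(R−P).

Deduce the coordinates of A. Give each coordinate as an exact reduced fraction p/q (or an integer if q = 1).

1. A_x = 10/3  [AD · CB = -13/3 ∩ 2·signedArea(ADB) = -77/3]
2. A_y = 8  [AD · CB = -13/3 ∩ 2·signedArea(ADB) = -77/3]
   → A = (10/3, 8)

A = (10/3, 8)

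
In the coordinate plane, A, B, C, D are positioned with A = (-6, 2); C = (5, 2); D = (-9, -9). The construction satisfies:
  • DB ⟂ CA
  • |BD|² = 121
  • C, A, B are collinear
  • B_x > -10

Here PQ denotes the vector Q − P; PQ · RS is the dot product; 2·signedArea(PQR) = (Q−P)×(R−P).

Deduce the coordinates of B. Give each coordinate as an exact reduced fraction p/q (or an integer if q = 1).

B = (-9, 2)

1. B_x = -9  [C, A, B are collinear ∩ DB ⟂ CA]
2. B_y = 2  [C, A, B are collinear ∩ DB ⟂ CA]
   → B = (-9, 2)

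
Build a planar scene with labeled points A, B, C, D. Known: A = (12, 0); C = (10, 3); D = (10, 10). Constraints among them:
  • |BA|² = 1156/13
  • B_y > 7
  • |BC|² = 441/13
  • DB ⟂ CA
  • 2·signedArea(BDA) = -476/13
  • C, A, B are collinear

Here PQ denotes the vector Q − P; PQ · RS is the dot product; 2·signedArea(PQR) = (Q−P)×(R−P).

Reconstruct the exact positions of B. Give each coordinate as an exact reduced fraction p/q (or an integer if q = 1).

1. B_x = 88/13  [C, A, B are collinear ∩ DB ⟂ CA]
2. B_y = 102/13  [C, A, B are collinear ∩ DB ⟂ CA]
   → B = (88/13, 102/13)

B = (88/13, 102/13)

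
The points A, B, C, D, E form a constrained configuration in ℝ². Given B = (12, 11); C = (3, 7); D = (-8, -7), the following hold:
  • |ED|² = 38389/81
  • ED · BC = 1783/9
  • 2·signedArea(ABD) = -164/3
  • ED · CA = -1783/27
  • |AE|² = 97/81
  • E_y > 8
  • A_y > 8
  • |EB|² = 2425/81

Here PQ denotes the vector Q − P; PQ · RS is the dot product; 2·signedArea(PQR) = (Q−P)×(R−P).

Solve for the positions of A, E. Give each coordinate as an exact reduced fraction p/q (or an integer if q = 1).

A = (6, 25/3)
E = (7, 79/9)

1. E_x = 7  [line 9·x + 4·y + -883/9 = 0 ∩ |EB|² = 2425/81]
2. E_y = 79/9  [line 9·x + 4·y + -883/9 = 0 ∩ |EB|² = 2425/81]
   → E = (7, 79/9)
3. A_x = 6  [2·signedArea(ABD) = -164/3 ∩ ED · CA = -1783/27]
4. A_y = 25/3  [2·signedArea(ABD) = -164/3 ∩ ED · CA = -1783/27]
   → A = (6, 25/3)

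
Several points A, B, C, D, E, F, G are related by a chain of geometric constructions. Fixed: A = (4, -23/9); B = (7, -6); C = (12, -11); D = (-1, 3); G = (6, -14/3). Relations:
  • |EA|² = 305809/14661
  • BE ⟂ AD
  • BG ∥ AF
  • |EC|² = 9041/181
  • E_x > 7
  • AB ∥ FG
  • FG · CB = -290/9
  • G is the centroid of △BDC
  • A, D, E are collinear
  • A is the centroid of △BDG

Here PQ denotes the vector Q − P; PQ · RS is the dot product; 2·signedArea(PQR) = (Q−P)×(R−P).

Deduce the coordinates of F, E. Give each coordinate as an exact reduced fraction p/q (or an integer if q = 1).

E = (1277/181, -1077/181)
F = (3, -11/9)

1. F_x = 3  [AB ∥ FG ∩ BG ∥ AF]
2. F_y = -11/9  [AB ∥ FG ∩ BG ∥ AF]
   → F = (3, -11/9)
3. E_x = 1277/181  [A, D, E are collinear ∩ BE ⟂ AD]
4. E_y = -1077/181  [A, D, E are collinear ∩ BE ⟂ AD]
   → E = (1277/181, -1077/181)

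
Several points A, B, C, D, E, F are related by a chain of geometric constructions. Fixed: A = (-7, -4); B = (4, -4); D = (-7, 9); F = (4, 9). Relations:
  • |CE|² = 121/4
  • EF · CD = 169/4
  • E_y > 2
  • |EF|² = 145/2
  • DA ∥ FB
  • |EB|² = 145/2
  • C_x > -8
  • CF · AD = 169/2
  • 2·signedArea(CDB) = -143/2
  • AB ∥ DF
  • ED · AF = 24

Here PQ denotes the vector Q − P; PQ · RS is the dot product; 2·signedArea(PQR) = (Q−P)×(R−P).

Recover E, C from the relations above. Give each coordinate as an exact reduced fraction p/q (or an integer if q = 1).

1. E_x = -3/2  [line -11·x + -13·y + 16 = 0 ∩ |EB|² = 145/2]
2. E_y = 5/2  [line -11·x + -13·y + 16 = 0 ∩ |EB|² = 145/2]
   → E = (-3/2, 5/2)
3. C_x = -7  [2·signedArea(CDB) = -143/2 ∩ CF · AD = 169/2]
4. C_y = 5/2  [2·signedArea(CDB) = -143/2 ∩ CF · AD = 169/2]
   → C = (-7, 5/2)

C = (-7, 5/2)
E = (-3/2, 5/2)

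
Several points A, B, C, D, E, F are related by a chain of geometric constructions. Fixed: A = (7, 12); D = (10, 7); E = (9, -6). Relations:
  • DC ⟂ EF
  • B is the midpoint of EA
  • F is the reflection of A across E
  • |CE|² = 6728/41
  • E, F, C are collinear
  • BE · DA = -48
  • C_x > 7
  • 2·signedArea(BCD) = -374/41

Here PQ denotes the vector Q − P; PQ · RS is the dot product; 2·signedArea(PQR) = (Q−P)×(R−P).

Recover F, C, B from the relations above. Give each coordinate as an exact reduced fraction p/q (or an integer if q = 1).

1. F_x = 11  [F is the reflection of A across E]
2. F_y = -24  [F is the reflection of A across E]
   → F = (11, -24)
3. C_x = 311/41  [E, F, C are collinear ∩ DC ⟂ EF]
4. C_y = 276/41  [E, F, C are collinear ∩ DC ⟂ EF]
   → C = (311/41, 276/41)
5. B_x = 8  [B is the midpoint of EA]
6. B_y = 3  [B is the midpoint of EA]
   → B = (8, 3)

B = (8, 3)
C = (311/41, 276/41)
F = (11, -24)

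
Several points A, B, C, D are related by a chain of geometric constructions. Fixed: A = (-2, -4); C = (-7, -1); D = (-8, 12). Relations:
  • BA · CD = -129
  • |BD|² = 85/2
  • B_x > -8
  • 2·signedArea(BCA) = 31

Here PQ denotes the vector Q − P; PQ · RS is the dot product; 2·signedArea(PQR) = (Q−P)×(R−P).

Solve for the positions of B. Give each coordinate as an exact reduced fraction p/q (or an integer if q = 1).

1. B_x = -15/2  [BA · CD = -129 ∩ 2·signedArea(BCA) = 31]
2. B_y = 11/2  [BA · CD = -129 ∩ 2·signedArea(BCA) = 31]
   → B = (-15/2, 11/2)

B = (-15/2, 11/2)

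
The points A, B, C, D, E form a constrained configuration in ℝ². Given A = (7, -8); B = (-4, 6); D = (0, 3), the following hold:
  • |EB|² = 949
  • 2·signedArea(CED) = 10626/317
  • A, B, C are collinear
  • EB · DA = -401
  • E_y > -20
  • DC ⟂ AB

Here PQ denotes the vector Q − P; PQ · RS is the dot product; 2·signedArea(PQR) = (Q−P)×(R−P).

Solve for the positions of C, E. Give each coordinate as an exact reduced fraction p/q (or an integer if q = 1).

1. C_x = -322/317  [A, B, C are collinear ∩ DC ⟂ AB]
2. C_y = 698/317  [A, B, C are collinear ∩ DC ⟂ AB]
   → C = (-322/317, 698/317)
3. E_x = 14  [EB · DA = -401 ∩ 2·signedArea(CED) = 10626/317]
4. E_y = -19  [EB · DA = -401 ∩ 2·signedArea(CED) = 10626/317]
   → E = (14, -19)

C = (-322/317, 698/317)
E = (14, -19)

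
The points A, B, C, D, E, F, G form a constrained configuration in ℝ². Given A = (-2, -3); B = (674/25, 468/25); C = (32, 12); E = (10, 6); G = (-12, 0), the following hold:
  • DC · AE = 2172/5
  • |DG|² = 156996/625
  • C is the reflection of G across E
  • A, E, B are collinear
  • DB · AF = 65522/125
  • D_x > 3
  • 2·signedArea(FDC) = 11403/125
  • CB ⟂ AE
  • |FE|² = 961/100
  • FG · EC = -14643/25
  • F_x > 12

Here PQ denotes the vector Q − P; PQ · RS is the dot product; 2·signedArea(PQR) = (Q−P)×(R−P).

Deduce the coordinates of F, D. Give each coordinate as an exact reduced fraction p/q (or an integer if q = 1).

D = (474/125, 168/125)
F = (312/25, 393/50)

1. D_x = 474/125  [line -12·x + -9·y + 288/5 = 0 ∩ |DG|² = 156996/625]
2. D_y = 168/125  [line -12·x + -9·y + 288/5 = 0 ∩ |DG|² = 156996/625]
   → D = (474/125, 168/125)
3. F_x = 312/25  [FG · EC = -14643/25 ∩ DB · AF = 65522/125]
4. F_y = 393/50  [FG · EC = -14643/25 ∩ DB · AF = 65522/125]
   → F = (312/25, 393/50)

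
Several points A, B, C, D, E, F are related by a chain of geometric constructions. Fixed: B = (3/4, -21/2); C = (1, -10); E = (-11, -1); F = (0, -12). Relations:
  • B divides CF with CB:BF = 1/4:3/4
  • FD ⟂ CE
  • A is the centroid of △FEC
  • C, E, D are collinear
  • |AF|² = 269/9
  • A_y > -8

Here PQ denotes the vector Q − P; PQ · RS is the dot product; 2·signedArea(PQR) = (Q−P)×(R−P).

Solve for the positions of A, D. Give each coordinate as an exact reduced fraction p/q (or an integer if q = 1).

1. A_x = -10/3  [A is the centroid of △FEC]
2. A_y = -23/3  [A is the centroid of △FEC]
   → A = (-10/3, -23/3)
3. D_x = 33/25  [C, E, D are collinear ∩ FD ⟂ CE]
4. D_y = -256/25  [C, E, D are collinear ∩ FD ⟂ CE]
   → D = (33/25, -256/25)

A = (-10/3, -23/3)
D = (33/25, -256/25)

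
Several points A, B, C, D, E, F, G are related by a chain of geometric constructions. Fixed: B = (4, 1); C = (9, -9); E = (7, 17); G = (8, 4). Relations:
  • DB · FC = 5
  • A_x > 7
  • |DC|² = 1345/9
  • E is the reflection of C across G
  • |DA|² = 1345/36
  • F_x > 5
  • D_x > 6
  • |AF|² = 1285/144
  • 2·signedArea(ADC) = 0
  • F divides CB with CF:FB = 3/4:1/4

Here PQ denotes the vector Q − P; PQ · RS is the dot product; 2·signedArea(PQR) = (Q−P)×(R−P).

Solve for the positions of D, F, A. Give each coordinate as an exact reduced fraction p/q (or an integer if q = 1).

A = (47/6, -3)
D = (20/3, 3)
F = (21/4, -3/2)

1. F_x = 21/4  [F divides CB with CF:FB = 3/4:1/4]
2. F_y = -3/2  [F divides CB with CF:FB = 3/4:1/4]
   → F = (21/4, -3/2)
3. D_x = 20/3  [line -15/4·x + 15/2·y + 5/2 = 0 ∩ |DC|² = 1345/9]
4. D_y = 3  [line -15/4·x + 15/2·y + 5/2 = 0 ∩ |DC|² = 1345/9]
   → D = (20/3, 3)
5. A_x = 47/6  [line 12·x + 7/3·y + -87 = 0 ∩ |DA|² = 1345/36]
6. A_y = -3  [line 12·x + 7/3·y + -87 = 0 ∩ |DA|² = 1345/36]
   → A = (47/6, -3)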